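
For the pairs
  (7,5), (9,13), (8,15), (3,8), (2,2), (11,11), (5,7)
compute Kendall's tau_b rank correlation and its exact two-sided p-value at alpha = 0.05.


Step 1: Enumerate the 21 unordered pairs (i,j) with i<j and classify each by sign(x_j-x_i) * sign(y_j-y_i).
  (1,2):dx=+2,dy=+8->C; (1,3):dx=+1,dy=+10->C; (1,4):dx=-4,dy=+3->D; (1,5):dx=-5,dy=-3->C
  (1,6):dx=+4,dy=+6->C; (1,7):dx=-2,dy=+2->D; (2,3):dx=-1,dy=+2->D; (2,4):dx=-6,dy=-5->C
  (2,5):dx=-7,dy=-11->C; (2,6):dx=+2,dy=-2->D; (2,7):dx=-4,dy=-6->C; (3,4):dx=-5,dy=-7->C
  (3,5):dx=-6,dy=-13->C; (3,6):dx=+3,dy=-4->D; (3,7):dx=-3,dy=-8->C; (4,5):dx=-1,dy=-6->C
  (4,6):dx=+8,dy=+3->C; (4,7):dx=+2,dy=-1->D; (5,6):dx=+9,dy=+9->C; (5,7):dx=+3,dy=+5->C
  (6,7):dx=-6,dy=-4->C
Step 2: C = 15, D = 6, total pairs = 21.
Step 3: tau = (C - D)/(n(n-1)/2) = (15 - 6)/21 = 0.428571.
Step 4: Exact two-sided p-value (enumerate n! = 5040 permutations of y under H0): p = 0.238889.
Step 5: alpha = 0.05. fail to reject H0.

tau_b = 0.4286 (C=15, D=6), p = 0.238889, fail to reject H0.


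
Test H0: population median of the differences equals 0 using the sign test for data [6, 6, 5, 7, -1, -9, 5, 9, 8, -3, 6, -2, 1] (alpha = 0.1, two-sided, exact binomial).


Step 1: Discard zero differences. Original n = 13; n_eff = number of nonzero differences = 13.
Nonzero differences (with sign): +6, +6, +5, +7, -1, -9, +5, +9, +8, -3, +6, -2, +1
Step 2: Count signs: positive = 9, negative = 4.
Step 3: Under H0: P(positive) = 0.5, so the number of positives S ~ Bin(13, 0.5).
Step 4: Two-sided exact p-value = sum of Bin(13,0.5) probabilities at or below the observed probability = 0.266846.
Step 5: alpha = 0.1. fail to reject H0.

n_eff = 13, pos = 9, neg = 4, p = 0.266846, fail to reject H0.


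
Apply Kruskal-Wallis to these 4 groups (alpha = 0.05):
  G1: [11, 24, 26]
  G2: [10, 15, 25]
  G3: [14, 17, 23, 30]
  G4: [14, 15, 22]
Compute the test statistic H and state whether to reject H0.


Step 1: Combine all N = 13 observations and assign midranks.
sorted (value, group, rank): (10,G2,1), (11,G1,2), (14,G3,3.5), (14,G4,3.5), (15,G2,5.5), (15,G4,5.5), (17,G3,7), (22,G4,8), (23,G3,9), (24,G1,10), (25,G2,11), (26,G1,12), (30,G3,13)
Step 2: Sum ranks within each group.
R_1 = 24 (n_1 = 3)
R_2 = 17.5 (n_2 = 3)
R_3 = 32.5 (n_3 = 4)
R_4 = 17 (n_4 = 3)
Step 3: H = 12/(N(N+1)) * sum(R_i^2/n_i) - 3(N+1)
     = 12/(13*14) * (24^2/3 + 17.5^2/3 + 32.5^2/4 + 17^2/3) - 3*14
     = 0.065934 * 654.479 - 42
     = 1.152473.
Step 4: Ties present; correction factor C = 1 - 12/(13^3 - 13) = 0.994505. Corrected H = 1.152473 / 0.994505 = 1.158840.
Step 5: Under H0, H ~ chi^2(3); p-value = 0.762892.
Step 6: alpha = 0.05. fail to reject H0.

H = 1.1588, df = 3, p = 0.762892, fail to reject H0.


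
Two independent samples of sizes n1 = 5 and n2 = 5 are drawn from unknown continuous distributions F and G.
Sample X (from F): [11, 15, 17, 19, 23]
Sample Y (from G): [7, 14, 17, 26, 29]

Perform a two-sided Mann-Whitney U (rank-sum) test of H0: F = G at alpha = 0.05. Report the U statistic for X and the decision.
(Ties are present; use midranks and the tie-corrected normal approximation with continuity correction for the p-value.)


Step 1: Combine and sort all 10 observations; assign midranks.
sorted (value, group): (7,Y), (11,X), (14,Y), (15,X), (17,X), (17,Y), (19,X), (23,X), (26,Y), (29,Y)
ranks: 7->1, 11->2, 14->3, 15->4, 17->5.5, 17->5.5, 19->7, 23->8, 26->9, 29->10
Step 2: Rank sum for X: R1 = 2 + 4 + 5.5 + 7 + 8 = 26.5.
Step 3: U_X = R1 - n1(n1+1)/2 = 26.5 - 5*6/2 = 26.5 - 15 = 11.5.
       U_Y = n1*n2 - U_X = 25 - 11.5 = 13.5.
Step 4: Ties are present, so use the tie-corrected normal approximation (with continuity correction) for the p-value.
Step 5: p-value = 0.916563; compare to alpha = 0.05. fail to reject H0.

U_X = 11.5, p = 0.916563, fail to reject H0 at alpha = 0.05.


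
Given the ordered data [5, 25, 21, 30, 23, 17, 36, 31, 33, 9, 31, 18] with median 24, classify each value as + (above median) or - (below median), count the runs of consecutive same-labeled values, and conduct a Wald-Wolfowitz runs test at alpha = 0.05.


Step 1: Compute median = 24; label A = above, B = below.
Labels in order: BABABBAAABAB  (n_A = 6, n_B = 6)
Step 2: Count runs R = 9.
Step 3: Under H0 (random ordering), E[R] = 2*n_A*n_B/(n_A+n_B) + 1 = 2*6*6/12 + 1 = 7.0000.
        Var[R] = 2*n_A*n_B*(2*n_A*n_B - n_A - n_B) / ((n_A+n_B)^2 * (n_A+n_B-1)) = 4320/1584 = 2.7273.
        SD[R] = 1.6514.
Step 4: Continuity-corrected z = (R - 0.5 - E[R]) / SD[R] = (9 - 0.5 - 7.0000) / 1.6514 = 0.9083.
Step 5: Two-sided p-value via normal approximation = 2*(1 - Phi(|z|)) = 0.363722.
Step 6: alpha = 0.05. fail to reject H0.

R = 9, z = 0.9083, p = 0.363722, fail to reject H0.


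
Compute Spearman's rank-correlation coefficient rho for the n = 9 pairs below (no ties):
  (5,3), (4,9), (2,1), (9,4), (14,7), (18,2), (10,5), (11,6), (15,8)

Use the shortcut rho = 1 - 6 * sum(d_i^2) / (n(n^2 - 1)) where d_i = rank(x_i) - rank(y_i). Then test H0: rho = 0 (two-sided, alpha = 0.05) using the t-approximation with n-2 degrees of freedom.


Step 1: Rank x and y separately (midranks; no ties here).
rank(x): 5->3, 4->2, 2->1, 9->4, 14->7, 18->9, 10->5, 11->6, 15->8
rank(y): 3->3, 9->9, 1->1, 4->4, 7->7, 2->2, 5->5, 6->6, 8->8
Step 2: d_i = R_x(i) - R_y(i); compute d_i^2.
  (3-3)^2=0, (2-9)^2=49, (1-1)^2=0, (4-4)^2=0, (7-7)^2=0, (9-2)^2=49, (5-5)^2=0, (6-6)^2=0, (8-8)^2=0
sum(d^2) = 98.
Step 3: rho = 1 - 6*98 / (9*(9^2 - 1)) = 1 - 588/720 = 0.183333.
Step 4: Under H0, t = rho * sqrt((n-2)/(1-rho^2)) = 0.4934 ~ t(7).
Step 5: Two-sided p-value from the t-distribution with 7 df = 0.636820.
Step 6: alpha = 0.05. fail to reject H0.

rho = 0.1833, p = 0.636820, fail to reject H0 at alpha = 0.05.


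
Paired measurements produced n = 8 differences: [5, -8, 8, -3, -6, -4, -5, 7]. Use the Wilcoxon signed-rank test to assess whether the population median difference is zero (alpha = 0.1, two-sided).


Step 1: Drop any zero differences (none here) and take |d_i|.
|d| = [5, 8, 8, 3, 6, 4, 5, 7]
Step 2: Midrank |d_i| (ties get averaged ranks).
ranks: |5|->3.5, |8|->7.5, |8|->7.5, |3|->1, |6|->5, |4|->2, |5|->3.5, |7|->6
Step 3: Attach original signs; sum ranks with positive sign and with negative sign.
W+ = 3.5 + 7.5 + 6 = 17
W- = 7.5 + 1 + 5 + 2 + 3.5 = 19
(Check: W+ + W- = 36 should equal n(n+1)/2 = 36.)
Step 4: Test statistic W = min(W+, W-) = 17.
Step 5: Ties in |d|, so use the tie-corrected normal approximation.
        E[W] = n(n+1)/4 = 8*9/4 = 18.
        Tie groups: |d|=5 (t=2), |d|=8 (t=2); sum(t^3 - t) = 12.
        Var[W] = n(n+1)(2n+1)/24 - sum(t^3-t)/48 = 1224/24 - 12/48 = 50.75.
        z = (W - E[W]) / sqrt(Var[W]) = (17 - 18) / 7.1239 = -0.1404.
        Two-sided p = 2*Phi(z) = 0.888366.
Step 6: alpha = 0.1. fail to reject H0.

W+ = 17, W- = 19, W = min = 17, p = 0.888366, fail to reject H0.


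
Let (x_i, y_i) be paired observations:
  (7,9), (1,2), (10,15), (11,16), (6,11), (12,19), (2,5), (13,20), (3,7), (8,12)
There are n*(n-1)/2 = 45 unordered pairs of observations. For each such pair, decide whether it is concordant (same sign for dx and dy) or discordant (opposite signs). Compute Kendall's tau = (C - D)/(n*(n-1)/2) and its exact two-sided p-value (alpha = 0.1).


Step 1: Enumerate the 45 unordered pairs (i,j) with i<j and classify each by sign(x_j-x_i) * sign(y_j-y_i).
  (1,2):dx=-6,dy=-7->C; (1,3):dx=+3,dy=+6->C; (1,4):dx=+4,dy=+7->C; (1,5):dx=-1,dy=+2->D
  (1,6):dx=+5,dy=+10->C; (1,7):dx=-5,dy=-4->C; (1,8):dx=+6,dy=+11->C; (1,9):dx=-4,dy=-2->C
  (1,10):dx=+1,dy=+3->C; (2,3):dx=+9,dy=+13->C; (2,4):dx=+10,dy=+14->C; (2,5):dx=+5,dy=+9->C
  (2,6):dx=+11,dy=+17->C; (2,7):dx=+1,dy=+3->C; (2,8):dx=+12,dy=+18->C; (2,9):dx=+2,dy=+5->C
  (2,10):dx=+7,dy=+10->C; (3,4):dx=+1,dy=+1->C; (3,5):dx=-4,dy=-4->C; (3,6):dx=+2,dy=+4->C
  (3,7):dx=-8,dy=-10->C; (3,8):dx=+3,dy=+5->C; (3,9):dx=-7,dy=-8->C; (3,10):dx=-2,dy=-3->C
  (4,5):dx=-5,dy=-5->C; (4,6):dx=+1,dy=+3->C; (4,7):dx=-9,dy=-11->C; (4,8):dx=+2,dy=+4->C
  (4,9):dx=-8,dy=-9->C; (4,10):dx=-3,dy=-4->C; (5,6):dx=+6,dy=+8->C; (5,7):dx=-4,dy=-6->C
  (5,8):dx=+7,dy=+9->C; (5,9):dx=-3,dy=-4->C; (5,10):dx=+2,dy=+1->C; (6,7):dx=-10,dy=-14->C
  (6,8):dx=+1,dy=+1->C; (6,9):dx=-9,dy=-12->C; (6,10):dx=-4,dy=-7->C; (7,8):dx=+11,dy=+15->C
  (7,9):dx=+1,dy=+2->C; (7,10):dx=+6,dy=+7->C; (8,9):dx=-10,dy=-13->C; (8,10):dx=-5,dy=-8->C
  (9,10):dx=+5,dy=+5->C
Step 2: C = 44, D = 1, total pairs = 45.
Step 3: tau = (C - D)/(n(n-1)/2) = (44 - 1)/45 = 0.955556.
Step 4: Exact two-sided p-value (enumerate n! = 3628800 permutations of y under H0): p = 0.000006.
Step 5: alpha = 0.1. reject H0.

tau_b = 0.9556 (C=44, D=1), p = 0.000006, reject H0.


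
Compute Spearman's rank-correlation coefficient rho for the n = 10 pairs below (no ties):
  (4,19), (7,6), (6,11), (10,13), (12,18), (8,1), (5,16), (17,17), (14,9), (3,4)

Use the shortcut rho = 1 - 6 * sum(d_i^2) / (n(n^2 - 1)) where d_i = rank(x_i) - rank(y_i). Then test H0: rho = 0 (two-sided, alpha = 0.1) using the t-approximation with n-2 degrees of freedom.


Step 1: Rank x and y separately (midranks; no ties here).
rank(x): 4->2, 7->5, 6->4, 10->7, 12->8, 8->6, 5->3, 17->10, 14->9, 3->1
rank(y): 19->10, 6->3, 11->5, 13->6, 18->9, 1->1, 16->7, 17->8, 9->4, 4->2
Step 2: d_i = R_x(i) - R_y(i); compute d_i^2.
  (2-10)^2=64, (5-3)^2=4, (4-5)^2=1, (7-6)^2=1, (8-9)^2=1, (6-1)^2=25, (3-7)^2=16, (10-8)^2=4, (9-4)^2=25, (1-2)^2=1
sum(d^2) = 142.
Step 3: rho = 1 - 6*142 / (10*(10^2 - 1)) = 1 - 852/990 = 0.139394.
Step 4: Under H0, t = rho * sqrt((n-2)/(1-rho^2)) = 0.3982 ~ t(8).
Step 5: Two-sided p-value from the t-distribution with 8 df = 0.700932.
Step 6: alpha = 0.1. fail to reject H0.

rho = 0.1394, p = 0.700932, fail to reject H0 at alpha = 0.1.


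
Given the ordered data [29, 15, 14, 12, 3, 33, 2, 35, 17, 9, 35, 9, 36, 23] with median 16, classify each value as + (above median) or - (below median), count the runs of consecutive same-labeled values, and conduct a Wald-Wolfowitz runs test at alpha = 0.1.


Step 1: Compute median = 16; label A = above, B = below.
Labels in order: ABBBBABAABABAA  (n_A = 7, n_B = 7)
Step 2: Count runs R = 9.
Step 3: Under H0 (random ordering), E[R] = 2*n_A*n_B/(n_A+n_B) + 1 = 2*7*7/14 + 1 = 8.0000.
        Var[R] = 2*n_A*n_B*(2*n_A*n_B - n_A - n_B) / ((n_A+n_B)^2 * (n_A+n_B-1)) = 8232/2548 = 3.2308.
        SD[R] = 1.7974.
Step 4: Continuity-corrected z = (R - 0.5 - E[R]) / SD[R] = (9 - 0.5 - 8.0000) / 1.7974 = 0.2782.
Step 5: Two-sided p-value via normal approximation = 2*(1 - Phi(|z|)) = 0.780879.
Step 6: alpha = 0.1. fail to reject H0.

R = 9, z = 0.2782, p = 0.780879, fail to reject H0.


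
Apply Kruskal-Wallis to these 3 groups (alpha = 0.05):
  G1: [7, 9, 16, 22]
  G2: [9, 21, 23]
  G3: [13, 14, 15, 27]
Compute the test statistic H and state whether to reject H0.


Step 1: Combine all N = 11 observations and assign midranks.
sorted (value, group, rank): (7,G1,1), (9,G1,2.5), (9,G2,2.5), (13,G3,4), (14,G3,5), (15,G3,6), (16,G1,7), (21,G2,8), (22,G1,9), (23,G2,10), (27,G3,11)
Step 2: Sum ranks within each group.
R_1 = 19.5 (n_1 = 4)
R_2 = 20.5 (n_2 = 3)
R_3 = 26 (n_3 = 4)
Step 3: H = 12/(N(N+1)) * sum(R_i^2/n_i) - 3(N+1)
     = 12/(11*12) * (19.5^2/4 + 20.5^2/3 + 26^2/4) - 3*12
     = 0.090909 * 404.146 - 36
     = 0.740530.
Step 4: Ties present; correction factor C = 1 - 6/(11^3 - 11) = 0.995455. Corrected H = 0.740530 / 0.995455 = 0.743912.
Step 5: Under H0, H ~ chi^2(2); p-value = 0.689385.
Step 6: alpha = 0.05. fail to reject H0.

H = 0.7439, df = 2, p = 0.689385, fail to reject H0.


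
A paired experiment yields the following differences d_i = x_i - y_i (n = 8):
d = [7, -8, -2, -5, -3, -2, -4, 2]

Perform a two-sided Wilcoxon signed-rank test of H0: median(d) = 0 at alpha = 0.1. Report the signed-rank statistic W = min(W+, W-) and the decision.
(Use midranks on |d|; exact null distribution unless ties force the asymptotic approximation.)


Step 1: Drop any zero differences (none here) and take |d_i|.
|d| = [7, 8, 2, 5, 3, 2, 4, 2]
Step 2: Midrank |d_i| (ties get averaged ranks).
ranks: |7|->7, |8|->8, |2|->2, |5|->6, |3|->4, |2|->2, |4|->5, |2|->2
Step 3: Attach original signs; sum ranks with positive sign and with negative sign.
W+ = 7 + 2 = 9
W- = 8 + 2 + 6 + 4 + 2 + 5 = 27
(Check: W+ + W- = 36 should equal n(n+1)/2 = 36.)
Step 4: Test statistic W = min(W+, W-) = 9.
Step 5: Ties in |d|, so use the tie-corrected normal approximation.
        E[W] = n(n+1)/4 = 8*9/4 = 18.
        Tie groups: |d|=2 (t=3); sum(t^3 - t) = 24.
        Var[W] = n(n+1)(2n+1)/24 - sum(t^3-t)/48 = 1224/24 - 24/48 = 50.5.
        z = (W - E[W]) / sqrt(Var[W]) = (9 - 18) / 7.1063 = -1.2665.
        Two-sided p = 2*Phi(z) = 0.205343.
Step 6: alpha = 0.1. fail to reject H0.

W+ = 9, W- = 27, W = min = 9, p = 0.205343, fail to reject H0.


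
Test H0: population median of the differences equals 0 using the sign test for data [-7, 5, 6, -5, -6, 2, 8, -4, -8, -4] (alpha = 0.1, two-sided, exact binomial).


Step 1: Discard zero differences. Original n = 10; n_eff = number of nonzero differences = 10.
Nonzero differences (with sign): -7, +5, +6, -5, -6, +2, +8, -4, -8, -4
Step 2: Count signs: positive = 4, negative = 6.
Step 3: Under H0: P(positive) = 0.5, so the number of positives S ~ Bin(10, 0.5).
Step 4: Two-sided exact p-value = sum of Bin(10,0.5) probabilities at or below the observed probability = 0.753906.
Step 5: alpha = 0.1. fail to reject H0.

n_eff = 10, pos = 4, neg = 6, p = 0.753906, fail to reject H0.


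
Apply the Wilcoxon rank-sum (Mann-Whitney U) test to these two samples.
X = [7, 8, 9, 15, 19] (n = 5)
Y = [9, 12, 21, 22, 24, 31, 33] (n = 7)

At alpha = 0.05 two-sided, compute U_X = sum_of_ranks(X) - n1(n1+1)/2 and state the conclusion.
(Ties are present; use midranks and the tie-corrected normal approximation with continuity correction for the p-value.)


Step 1: Combine and sort all 12 observations; assign midranks.
sorted (value, group): (7,X), (8,X), (9,X), (9,Y), (12,Y), (15,X), (19,X), (21,Y), (22,Y), (24,Y), (31,Y), (33,Y)
ranks: 7->1, 8->2, 9->3.5, 9->3.5, 12->5, 15->6, 19->7, 21->8, 22->9, 24->10, 31->11, 33->12
Step 2: Rank sum for X: R1 = 1 + 2 + 3.5 + 6 + 7 = 19.5.
Step 3: U_X = R1 - n1(n1+1)/2 = 19.5 - 5*6/2 = 19.5 - 15 = 4.5.
       U_Y = n1*n2 - U_X = 35 - 4.5 = 30.5.
Step 4: Ties are present, so use the tie-corrected normal approximation (with continuity correction) for the p-value.
Step 5: p-value = 0.041997; compare to alpha = 0.05. reject H0.

U_X = 4.5, p = 0.041997, reject H0 at alpha = 0.05.


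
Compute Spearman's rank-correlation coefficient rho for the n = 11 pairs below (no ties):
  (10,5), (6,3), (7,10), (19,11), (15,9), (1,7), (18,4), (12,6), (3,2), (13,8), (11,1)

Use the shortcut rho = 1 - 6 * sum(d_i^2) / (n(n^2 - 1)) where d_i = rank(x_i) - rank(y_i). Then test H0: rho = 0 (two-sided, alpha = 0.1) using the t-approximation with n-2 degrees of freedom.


Step 1: Rank x and y separately (midranks; no ties here).
rank(x): 10->5, 6->3, 7->4, 19->11, 15->9, 1->1, 18->10, 12->7, 3->2, 13->8, 11->6
rank(y): 5->5, 3->3, 10->10, 11->11, 9->9, 7->7, 4->4, 6->6, 2->2, 8->8, 1->1
Step 2: d_i = R_x(i) - R_y(i); compute d_i^2.
  (5-5)^2=0, (3-3)^2=0, (4-10)^2=36, (11-11)^2=0, (9-9)^2=0, (1-7)^2=36, (10-4)^2=36, (7-6)^2=1, (2-2)^2=0, (8-8)^2=0, (6-1)^2=25
sum(d^2) = 134.
Step 3: rho = 1 - 6*134 / (11*(11^2 - 1)) = 1 - 804/1320 = 0.390909.
Step 4: Under H0, t = rho * sqrt((n-2)/(1-rho^2)) = 1.2741 ~ t(9).
Step 5: Two-sided p-value from the t-distribution with 9 df = 0.234540.
Step 6: alpha = 0.1. fail to reject H0.

rho = 0.3909, p = 0.234540, fail to reject H0 at alpha = 0.1.


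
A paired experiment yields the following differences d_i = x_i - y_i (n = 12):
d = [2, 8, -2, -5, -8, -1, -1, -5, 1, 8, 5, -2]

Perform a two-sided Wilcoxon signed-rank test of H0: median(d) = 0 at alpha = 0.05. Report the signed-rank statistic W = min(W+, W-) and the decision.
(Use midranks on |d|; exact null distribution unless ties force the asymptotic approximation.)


Step 1: Drop any zero differences (none here) and take |d_i|.
|d| = [2, 8, 2, 5, 8, 1, 1, 5, 1, 8, 5, 2]
Step 2: Midrank |d_i| (ties get averaged ranks).
ranks: |2|->5, |8|->11, |2|->5, |5|->8, |8|->11, |1|->2, |1|->2, |5|->8, |1|->2, |8|->11, |5|->8, |2|->5
Step 3: Attach original signs; sum ranks with positive sign and with negative sign.
W+ = 5 + 11 + 2 + 11 + 8 = 37
W- = 5 + 8 + 11 + 2 + 2 + 8 + 5 = 41
(Check: W+ + W- = 78 should equal n(n+1)/2 = 78.)
Step 4: Test statistic W = min(W+, W-) = 37.
Step 5: Ties in |d|, so use the tie-corrected normal approximation.
        E[W] = n(n+1)/4 = 12*13/4 = 39.
        Tie groups: |d|=1 (t=3), |d|=2 (t=3), |d|=5 (t=3), |d|=8 (t=3); sum(t^3 - t) = 96.
        Var[W] = n(n+1)(2n+1)/24 - sum(t^3-t)/48 = 3900/24 - 96/48 = 160.5.
        z = (W - E[W]) / sqrt(Var[W]) = (37 - 39) / 12.6689 = -0.1579.
        Two-sided p = 2*Phi(z) = 0.874561.
Step 6: alpha = 0.05. fail to reject H0.

W+ = 37, W- = 41, W = min = 37, p = 0.874561, fail to reject H0.


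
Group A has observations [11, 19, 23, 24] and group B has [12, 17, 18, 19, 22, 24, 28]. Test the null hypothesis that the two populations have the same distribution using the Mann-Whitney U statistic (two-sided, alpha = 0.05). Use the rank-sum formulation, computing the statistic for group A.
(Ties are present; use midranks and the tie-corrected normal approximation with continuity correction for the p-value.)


Step 1: Combine and sort all 11 observations; assign midranks.
sorted (value, group): (11,X), (12,Y), (17,Y), (18,Y), (19,X), (19,Y), (22,Y), (23,X), (24,X), (24,Y), (28,Y)
ranks: 11->1, 12->2, 17->3, 18->4, 19->5.5, 19->5.5, 22->7, 23->8, 24->9.5, 24->9.5, 28->11
Step 2: Rank sum for X: R1 = 1 + 5.5 + 8 + 9.5 = 24.
Step 3: U_X = R1 - n1(n1+1)/2 = 24 - 4*5/2 = 24 - 10 = 14.
       U_Y = n1*n2 - U_X = 28 - 14 = 14.
Step 4: Ties are present, so use the tie-corrected normal approximation (with continuity correction) for the p-value.
Step 5: p-value = 1.000000; compare to alpha = 0.05. fail to reject H0.

U_X = 14, p = 1.000000, fail to reject H0 at alpha = 0.05.


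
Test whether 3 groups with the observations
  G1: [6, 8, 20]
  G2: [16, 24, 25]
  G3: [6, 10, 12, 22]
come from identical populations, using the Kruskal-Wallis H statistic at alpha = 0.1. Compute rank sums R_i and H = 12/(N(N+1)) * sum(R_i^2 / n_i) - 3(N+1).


Step 1: Combine all N = 10 observations and assign midranks.
sorted (value, group, rank): (6,G1,1.5), (6,G3,1.5), (8,G1,3), (10,G3,4), (12,G3,5), (16,G2,6), (20,G1,7), (22,G3,8), (24,G2,9), (25,G2,10)
Step 2: Sum ranks within each group.
R_1 = 11.5 (n_1 = 3)
R_2 = 25 (n_2 = 3)
R_3 = 18.5 (n_3 = 4)
Step 3: H = 12/(N(N+1)) * sum(R_i^2/n_i) - 3(N+1)
     = 12/(10*11) * (11.5^2/3 + 25^2/3 + 18.5^2/4) - 3*11
     = 0.109091 * 337.979 - 33
     = 3.870455.
Step 4: Ties present; correction factor C = 1 - 6/(10^3 - 10) = 0.993939. Corrected H = 3.870455 / 0.993939 = 3.894055.
Step 5: Under H0, H ~ chi^2(2); p-value = 0.142698.
Step 6: alpha = 0.1. fail to reject H0.

H = 3.8941, df = 2, p = 0.142698, fail to reject H0.


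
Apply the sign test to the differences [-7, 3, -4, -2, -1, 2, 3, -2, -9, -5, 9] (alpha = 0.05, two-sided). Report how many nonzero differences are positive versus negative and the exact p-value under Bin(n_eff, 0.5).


Step 1: Discard zero differences. Original n = 11; n_eff = number of nonzero differences = 11.
Nonzero differences (with sign): -7, +3, -4, -2, -1, +2, +3, -2, -9, -5, +9
Step 2: Count signs: positive = 4, negative = 7.
Step 3: Under H0: P(positive) = 0.5, so the number of positives S ~ Bin(11, 0.5).
Step 4: Two-sided exact p-value = sum of Bin(11,0.5) probabilities at or below the observed probability = 0.548828.
Step 5: alpha = 0.05. fail to reject H0.

n_eff = 11, pos = 4, neg = 7, p = 0.548828, fail to reject H0.


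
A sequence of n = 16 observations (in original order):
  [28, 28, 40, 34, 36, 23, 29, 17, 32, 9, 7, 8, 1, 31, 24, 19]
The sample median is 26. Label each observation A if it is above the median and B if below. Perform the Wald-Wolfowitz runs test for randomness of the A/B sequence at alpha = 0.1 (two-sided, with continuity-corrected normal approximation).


Step 1: Compute median = 26; label A = above, B = below.
Labels in order: AAAAABABABBBBABB  (n_A = 8, n_B = 8)
Step 2: Count runs R = 8.
Step 3: Under H0 (random ordering), E[R] = 2*n_A*n_B/(n_A+n_B) + 1 = 2*8*8/16 + 1 = 9.0000.
        Var[R] = 2*n_A*n_B*(2*n_A*n_B - n_A - n_B) / ((n_A+n_B)^2 * (n_A+n_B-1)) = 14336/3840 = 3.7333.
        SD[R] = 1.9322.
Step 4: Continuity-corrected z = (R + 0.5 - E[R]) / SD[R] = (8 + 0.5 - 9.0000) / 1.9322 = -0.2588.
Step 5: Two-sided p-value via normal approximation = 2*(1 - Phi(|z|)) = 0.795809.
Step 6: alpha = 0.1. fail to reject H0.

R = 8, z = -0.2588, p = 0.795809, fail to reject H0.


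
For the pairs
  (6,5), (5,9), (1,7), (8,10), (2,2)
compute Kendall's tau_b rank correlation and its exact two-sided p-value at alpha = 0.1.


Step 1: Enumerate the 10 unordered pairs (i,j) with i<j and classify each by sign(x_j-x_i) * sign(y_j-y_i).
  (1,2):dx=-1,dy=+4->D; (1,3):dx=-5,dy=+2->D; (1,4):dx=+2,dy=+5->C; (1,5):dx=-4,dy=-3->C
  (2,3):dx=-4,dy=-2->C; (2,4):dx=+3,dy=+1->C; (2,5):dx=-3,dy=-7->C; (3,4):dx=+7,dy=+3->C
  (3,5):dx=+1,dy=-5->D; (4,5):dx=-6,dy=-8->C
Step 2: C = 7, D = 3, total pairs = 10.
Step 3: tau = (C - D)/(n(n-1)/2) = (7 - 3)/10 = 0.400000.
Step 4: Exact two-sided p-value (enumerate n! = 120 permutations of y under H0): p = 0.483333.
Step 5: alpha = 0.1. fail to reject H0.

tau_b = 0.4000 (C=7, D=3), p = 0.483333, fail to reject H0.


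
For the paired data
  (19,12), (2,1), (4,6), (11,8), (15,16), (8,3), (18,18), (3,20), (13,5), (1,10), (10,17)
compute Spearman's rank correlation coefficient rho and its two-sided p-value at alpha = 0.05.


Step 1: Rank x and y separately (midranks; no ties here).
rank(x): 19->11, 2->2, 4->4, 11->7, 15->9, 8->5, 18->10, 3->3, 13->8, 1->1, 10->6
rank(y): 12->7, 1->1, 6->4, 8->5, 16->8, 3->2, 18->10, 20->11, 5->3, 10->6, 17->9
Step 2: d_i = R_x(i) - R_y(i); compute d_i^2.
  (11-7)^2=16, (2-1)^2=1, (4-4)^2=0, (7-5)^2=4, (9-8)^2=1, (5-2)^2=9, (10-10)^2=0, (3-11)^2=64, (8-3)^2=25, (1-6)^2=25, (6-9)^2=9
sum(d^2) = 154.
Step 3: rho = 1 - 6*154 / (11*(11^2 - 1)) = 1 - 924/1320 = 0.300000.
Step 4: Under H0, t = rho * sqrt((n-2)/(1-rho^2)) = 0.9435 ~ t(9).
Step 5: Two-sided p-value from the t-distribution with 9 df = 0.370083.
Step 6: alpha = 0.05. fail to reject H0.

rho = 0.3000, p = 0.370083, fail to reject H0 at alpha = 0.05.


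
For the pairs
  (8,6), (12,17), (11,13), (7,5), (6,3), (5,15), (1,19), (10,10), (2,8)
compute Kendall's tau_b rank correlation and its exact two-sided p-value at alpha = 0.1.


Step 1: Enumerate the 36 unordered pairs (i,j) with i<j and classify each by sign(x_j-x_i) * sign(y_j-y_i).
  (1,2):dx=+4,dy=+11->C; (1,3):dx=+3,dy=+7->C; (1,4):dx=-1,dy=-1->C; (1,5):dx=-2,dy=-3->C
  (1,6):dx=-3,dy=+9->D; (1,7):dx=-7,dy=+13->D; (1,8):dx=+2,dy=+4->C; (1,9):dx=-6,dy=+2->D
  (2,3):dx=-1,dy=-4->C; (2,4):dx=-5,dy=-12->C; (2,5):dx=-6,dy=-14->C; (2,6):dx=-7,dy=-2->C
  (2,7):dx=-11,dy=+2->D; (2,8):dx=-2,dy=-7->C; (2,9):dx=-10,dy=-9->C; (3,4):dx=-4,dy=-8->C
  (3,5):dx=-5,dy=-10->C; (3,6):dx=-6,dy=+2->D; (3,7):dx=-10,dy=+6->D; (3,8):dx=-1,dy=-3->C
  (3,9):dx=-9,dy=-5->C; (4,5):dx=-1,dy=-2->C; (4,6):dx=-2,dy=+10->D; (4,7):dx=-6,dy=+14->D
  (4,8):dx=+3,dy=+5->C; (4,9):dx=-5,dy=+3->D; (5,6):dx=-1,dy=+12->D; (5,7):dx=-5,dy=+16->D
  (5,8):dx=+4,dy=+7->C; (5,9):dx=-4,dy=+5->D; (6,7):dx=-4,dy=+4->D; (6,8):dx=+5,dy=-5->D
  (6,9):dx=-3,dy=-7->C; (7,8):dx=+9,dy=-9->D; (7,9):dx=+1,dy=-11->D; (8,9):dx=-8,dy=-2->C
Step 2: C = 20, D = 16, total pairs = 36.
Step 3: tau = (C - D)/(n(n-1)/2) = (20 - 16)/36 = 0.111111.
Step 4: Exact two-sided p-value (enumerate n! = 362880 permutations of y under H0): p = 0.761414.
Step 5: alpha = 0.1. fail to reject H0.

tau_b = 0.1111 (C=20, D=16), p = 0.761414, fail to reject H0.


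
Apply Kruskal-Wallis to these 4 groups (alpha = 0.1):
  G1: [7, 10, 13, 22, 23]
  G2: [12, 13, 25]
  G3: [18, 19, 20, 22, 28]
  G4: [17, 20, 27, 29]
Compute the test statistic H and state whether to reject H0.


Step 1: Combine all N = 17 observations and assign midranks.
sorted (value, group, rank): (7,G1,1), (10,G1,2), (12,G2,3), (13,G1,4.5), (13,G2,4.5), (17,G4,6), (18,G3,7), (19,G3,8), (20,G3,9.5), (20,G4,9.5), (22,G1,11.5), (22,G3,11.5), (23,G1,13), (25,G2,14), (27,G4,15), (28,G3,16), (29,G4,17)
Step 2: Sum ranks within each group.
R_1 = 32 (n_1 = 5)
R_2 = 21.5 (n_2 = 3)
R_3 = 52 (n_3 = 5)
R_4 = 47.5 (n_4 = 4)
Step 3: H = 12/(N(N+1)) * sum(R_i^2/n_i) - 3(N+1)
     = 12/(17*18) * (32^2/5 + 21.5^2/3 + 52^2/5 + 47.5^2/4) - 3*18
     = 0.039216 * 1463.75 - 54
     = 3.401797.
Step 4: Ties present; correction factor C = 1 - 18/(17^3 - 17) = 0.996324. Corrected H = 3.401797 / 0.996324 = 3.414350.
Step 5: Under H0, H ~ chi^2(3); p-value = 0.332042.
Step 6: alpha = 0.1. fail to reject H0.

H = 3.4144, df = 3, p = 0.332042, fail to reject H0.


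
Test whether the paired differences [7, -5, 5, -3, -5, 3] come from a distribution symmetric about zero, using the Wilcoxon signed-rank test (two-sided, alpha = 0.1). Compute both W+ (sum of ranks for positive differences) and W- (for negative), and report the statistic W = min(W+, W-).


Step 1: Drop any zero differences (none here) and take |d_i|.
|d| = [7, 5, 5, 3, 5, 3]
Step 2: Midrank |d_i| (ties get averaged ranks).
ranks: |7|->6, |5|->4, |5|->4, |3|->1.5, |5|->4, |3|->1.5
Step 3: Attach original signs; sum ranks with positive sign and with negative sign.
W+ = 6 + 4 + 1.5 = 11.5
W- = 4 + 1.5 + 4 = 9.5
(Check: W+ + W- = 21 should equal n(n+1)/2 = 21.)
Step 4: Test statistic W = min(W+, W-) = 9.5.
Step 5: Ties in |d|, so use the tie-corrected normal approximation.
        E[W] = n(n+1)/4 = 6*7/4 = 10.5.
        Tie groups: |d|=3 (t=2), |d|=5 (t=3); sum(t^3 - t) = 30.
        Var[W] = n(n+1)(2n+1)/24 - sum(t^3-t)/48 = 546/24 - 30/48 = 22.125.
        z = (W - E[W]) / sqrt(Var[W]) = (9.5 - 10.5) / 4.7037 = -0.2126.
        Two-sided p = 2*Phi(z) = 0.831641.
Step 6: alpha = 0.1. fail to reject H0.

W+ = 11.5, W- = 9.5, W = min = 9.5, p = 0.831641, fail to reject H0.


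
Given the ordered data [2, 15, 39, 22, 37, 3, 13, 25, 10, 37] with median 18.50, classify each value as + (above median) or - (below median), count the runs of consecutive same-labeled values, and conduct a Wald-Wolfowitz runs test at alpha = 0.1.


Step 1: Compute median = 18.50; label A = above, B = below.
Labels in order: BBAAABBABA  (n_A = 5, n_B = 5)
Step 2: Count runs R = 6.
Step 3: Under H0 (random ordering), E[R] = 2*n_A*n_B/(n_A+n_B) + 1 = 2*5*5/10 + 1 = 6.0000.
        Var[R] = 2*n_A*n_B*(2*n_A*n_B - n_A - n_B) / ((n_A+n_B)^2 * (n_A+n_B-1)) = 2000/900 = 2.2222.
        SD[R] = 1.4907.
Step 4: R = E[R], so z = 0 with no continuity correction.
Step 5: Two-sided p-value via normal approximation = 2*(1 - Phi(|z|)) = 1.000000.
Step 6: alpha = 0.1. fail to reject H0.

R = 6, z = 0.0000, p = 1.000000, fail to reject H0.


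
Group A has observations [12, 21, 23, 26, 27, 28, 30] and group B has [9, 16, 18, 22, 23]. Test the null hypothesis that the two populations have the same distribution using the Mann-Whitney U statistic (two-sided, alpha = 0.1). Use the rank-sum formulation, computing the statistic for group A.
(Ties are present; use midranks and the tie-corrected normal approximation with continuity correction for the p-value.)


Step 1: Combine and sort all 12 observations; assign midranks.
sorted (value, group): (9,Y), (12,X), (16,Y), (18,Y), (21,X), (22,Y), (23,X), (23,Y), (26,X), (27,X), (28,X), (30,X)
ranks: 9->1, 12->2, 16->3, 18->4, 21->5, 22->6, 23->7.5, 23->7.5, 26->9, 27->10, 28->11, 30->12
Step 2: Rank sum for X: R1 = 2 + 5 + 7.5 + 9 + 10 + 11 + 12 = 56.5.
Step 3: U_X = R1 - n1(n1+1)/2 = 56.5 - 7*8/2 = 56.5 - 28 = 28.5.
       U_Y = n1*n2 - U_X = 35 - 28.5 = 6.5.
Step 4: Ties are present, so use the tie-corrected normal approximation (with continuity correction) for the p-value.
Step 5: p-value = 0.087602; compare to alpha = 0.1. reject H0.

U_X = 28.5, p = 0.087602, reject H0 at alpha = 0.1.


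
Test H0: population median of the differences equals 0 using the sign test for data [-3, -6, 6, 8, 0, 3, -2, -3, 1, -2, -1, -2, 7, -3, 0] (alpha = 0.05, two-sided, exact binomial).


Step 1: Discard zero differences. Original n = 15; n_eff = number of nonzero differences = 13.
Nonzero differences (with sign): -3, -6, +6, +8, +3, -2, -3, +1, -2, -1, -2, +7, -3
Step 2: Count signs: positive = 5, negative = 8.
Step 3: Under H0: P(positive) = 0.5, so the number of positives S ~ Bin(13, 0.5).
Step 4: Two-sided exact p-value = sum of Bin(13,0.5) probabilities at or below the observed probability = 0.581055.
Step 5: alpha = 0.05. fail to reject H0.

n_eff = 13, pos = 5, neg = 8, p = 0.581055, fail to reject H0.


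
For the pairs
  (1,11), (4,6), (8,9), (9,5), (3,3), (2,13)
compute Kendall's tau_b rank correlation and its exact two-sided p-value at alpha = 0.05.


Step 1: Enumerate the 15 unordered pairs (i,j) with i<j and classify each by sign(x_j-x_i) * sign(y_j-y_i).
  (1,2):dx=+3,dy=-5->D; (1,3):dx=+7,dy=-2->D; (1,4):dx=+8,dy=-6->D; (1,5):dx=+2,dy=-8->D
  (1,6):dx=+1,dy=+2->C; (2,3):dx=+4,dy=+3->C; (2,4):dx=+5,dy=-1->D; (2,5):dx=-1,dy=-3->C
  (2,6):dx=-2,dy=+7->D; (3,4):dx=+1,dy=-4->D; (3,5):dx=-5,dy=-6->C; (3,6):dx=-6,dy=+4->D
  (4,5):dx=-6,dy=-2->C; (4,6):dx=-7,dy=+8->D; (5,6):dx=-1,dy=+10->D
Step 2: C = 5, D = 10, total pairs = 15.
Step 3: tau = (C - D)/(n(n-1)/2) = (5 - 10)/15 = -0.333333.
Step 4: Exact two-sided p-value (enumerate n! = 720 permutations of y under H0): p = 0.469444.
Step 5: alpha = 0.05. fail to reject H0.

tau_b = -0.3333 (C=5, D=10), p = 0.469444, fail to reject H0.


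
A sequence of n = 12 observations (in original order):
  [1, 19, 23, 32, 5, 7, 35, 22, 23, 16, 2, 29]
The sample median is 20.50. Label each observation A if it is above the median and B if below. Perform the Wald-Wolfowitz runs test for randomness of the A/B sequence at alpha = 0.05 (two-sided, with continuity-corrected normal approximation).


Step 1: Compute median = 20.50; label A = above, B = below.
Labels in order: BBAABBAAABBA  (n_A = 6, n_B = 6)
Step 2: Count runs R = 6.
Step 3: Under H0 (random ordering), E[R] = 2*n_A*n_B/(n_A+n_B) + 1 = 2*6*6/12 + 1 = 7.0000.
        Var[R] = 2*n_A*n_B*(2*n_A*n_B - n_A - n_B) / ((n_A+n_B)^2 * (n_A+n_B-1)) = 4320/1584 = 2.7273.
        SD[R] = 1.6514.
Step 4: Continuity-corrected z = (R + 0.5 - E[R]) / SD[R] = (6 + 0.5 - 7.0000) / 1.6514 = -0.3028.
Step 5: Two-sided p-value via normal approximation = 2*(1 - Phi(|z|)) = 0.762069.
Step 6: alpha = 0.05. fail to reject H0.

R = 6, z = -0.3028, p = 0.762069, fail to reject H0.


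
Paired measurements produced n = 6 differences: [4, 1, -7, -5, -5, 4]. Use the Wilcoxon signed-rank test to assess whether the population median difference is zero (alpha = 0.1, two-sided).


Step 1: Drop any zero differences (none here) and take |d_i|.
|d| = [4, 1, 7, 5, 5, 4]
Step 2: Midrank |d_i| (ties get averaged ranks).
ranks: |4|->2.5, |1|->1, |7|->6, |5|->4.5, |5|->4.5, |4|->2.5
Step 3: Attach original signs; sum ranks with positive sign and with negative sign.
W+ = 2.5 + 1 + 2.5 = 6
W- = 6 + 4.5 + 4.5 = 15
(Check: W+ + W- = 21 should equal n(n+1)/2 = 21.)
Step 4: Test statistic W = min(W+, W-) = 6.
Step 5: Ties in |d|, so use the tie-corrected normal approximation.
        E[W] = n(n+1)/4 = 6*7/4 = 10.5.
        Tie groups: |d|=4 (t=2), |d|=5 (t=2); sum(t^3 - t) = 12.
        Var[W] = n(n+1)(2n+1)/24 - sum(t^3-t)/48 = 546/24 - 12/48 = 22.5.
        z = (W - E[W]) / sqrt(Var[W]) = (6 - 10.5) / 4.7434 = -0.9487.
        Two-sided p = 2*Phi(z) = 0.342782.
Step 6: alpha = 0.1. fail to reject H0.

W+ = 6, W- = 15, W = min = 6, p = 0.342782, fail to reject H0.


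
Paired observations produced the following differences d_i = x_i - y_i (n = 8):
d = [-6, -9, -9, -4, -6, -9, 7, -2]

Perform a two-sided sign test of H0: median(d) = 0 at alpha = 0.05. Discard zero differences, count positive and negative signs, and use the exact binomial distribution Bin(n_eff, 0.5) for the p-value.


Step 1: Discard zero differences. Original n = 8; n_eff = number of nonzero differences = 8.
Nonzero differences (with sign): -6, -9, -9, -4, -6, -9, +7, -2
Step 2: Count signs: positive = 1, negative = 7.
Step 3: Under H0: P(positive) = 0.5, so the number of positives S ~ Bin(8, 0.5).
Step 4: Two-sided exact p-value = sum of Bin(8,0.5) probabilities at or below the observed probability = 0.070312.
Step 5: alpha = 0.05. fail to reject H0.

n_eff = 8, pos = 1, neg = 7, p = 0.070312, fail to reject H0.


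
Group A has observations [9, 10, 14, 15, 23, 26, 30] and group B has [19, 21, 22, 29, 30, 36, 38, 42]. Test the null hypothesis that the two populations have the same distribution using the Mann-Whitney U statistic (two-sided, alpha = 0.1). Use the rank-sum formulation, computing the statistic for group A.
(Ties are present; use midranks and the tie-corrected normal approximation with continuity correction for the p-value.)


Step 1: Combine and sort all 15 observations; assign midranks.
sorted (value, group): (9,X), (10,X), (14,X), (15,X), (19,Y), (21,Y), (22,Y), (23,X), (26,X), (29,Y), (30,X), (30,Y), (36,Y), (38,Y), (42,Y)
ranks: 9->1, 10->2, 14->3, 15->4, 19->5, 21->6, 22->7, 23->8, 26->9, 29->10, 30->11.5, 30->11.5, 36->13, 38->14, 42->15
Step 2: Rank sum for X: R1 = 1 + 2 + 3 + 4 + 8 + 9 + 11.5 = 38.5.
Step 3: U_X = R1 - n1(n1+1)/2 = 38.5 - 7*8/2 = 38.5 - 28 = 10.5.
       U_Y = n1*n2 - U_X = 56 - 10.5 = 45.5.
Step 4: Ties are present, so use the tie-corrected normal approximation (with continuity correction) for the p-value.
Step 5: p-value = 0.048939; compare to alpha = 0.1. reject H0.

U_X = 10.5, p = 0.048939, reject H0 at alpha = 0.1.


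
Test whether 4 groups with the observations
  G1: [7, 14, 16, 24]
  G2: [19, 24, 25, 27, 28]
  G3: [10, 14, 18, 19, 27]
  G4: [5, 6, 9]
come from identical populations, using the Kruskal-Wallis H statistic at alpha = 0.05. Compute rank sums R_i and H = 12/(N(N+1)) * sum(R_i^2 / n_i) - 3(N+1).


Step 1: Combine all N = 17 observations and assign midranks.
sorted (value, group, rank): (5,G4,1), (6,G4,2), (7,G1,3), (9,G4,4), (10,G3,5), (14,G1,6.5), (14,G3,6.5), (16,G1,8), (18,G3,9), (19,G2,10.5), (19,G3,10.5), (24,G1,12.5), (24,G2,12.5), (25,G2,14), (27,G2,15.5), (27,G3,15.5), (28,G2,17)
Step 2: Sum ranks within each group.
R_1 = 30 (n_1 = 4)
R_2 = 69.5 (n_2 = 5)
R_3 = 46.5 (n_3 = 5)
R_4 = 7 (n_4 = 3)
Step 3: H = 12/(N(N+1)) * sum(R_i^2/n_i) - 3(N+1)
     = 12/(17*18) * (30^2/4 + 69.5^2/5 + 46.5^2/5 + 7^2/3) - 3*18
     = 0.039216 * 1639.83 - 54
     = 10.307190.
Step 4: Ties present; correction factor C = 1 - 24/(17^3 - 17) = 0.995098. Corrected H = 10.307190 / 0.995098 = 10.357964.
Step 5: Under H0, H ~ chi^2(3); p-value = 0.015756.
Step 6: alpha = 0.05. reject H0.

H = 10.3580, df = 3, p = 0.015756, reject H0.


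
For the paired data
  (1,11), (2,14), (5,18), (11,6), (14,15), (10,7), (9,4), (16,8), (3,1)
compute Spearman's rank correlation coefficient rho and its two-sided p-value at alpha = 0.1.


Step 1: Rank x and y separately (midranks; no ties here).
rank(x): 1->1, 2->2, 5->4, 11->7, 14->8, 10->6, 9->5, 16->9, 3->3
rank(y): 11->6, 14->7, 18->9, 6->3, 15->8, 7->4, 4->2, 8->5, 1->1
Step 2: d_i = R_x(i) - R_y(i); compute d_i^2.
  (1-6)^2=25, (2-7)^2=25, (4-9)^2=25, (7-3)^2=16, (8-8)^2=0, (6-4)^2=4, (5-2)^2=9, (9-5)^2=16, (3-1)^2=4
sum(d^2) = 124.
Step 3: rho = 1 - 6*124 / (9*(9^2 - 1)) = 1 - 744/720 = -0.033333.
Step 4: Under H0, t = rho * sqrt((n-2)/(1-rho^2)) = -0.0882 ~ t(7).
Step 5: Two-sided p-value from the t-distribution with 7 df = 0.932157.
Step 6: alpha = 0.1. fail to reject H0.

rho = -0.0333, p = 0.932157, fail to reject H0 at alpha = 0.1.


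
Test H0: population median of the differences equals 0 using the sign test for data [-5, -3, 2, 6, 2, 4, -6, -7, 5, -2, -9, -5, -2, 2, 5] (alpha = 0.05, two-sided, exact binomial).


Step 1: Discard zero differences. Original n = 15; n_eff = number of nonzero differences = 15.
Nonzero differences (with sign): -5, -3, +2, +6, +2, +4, -6, -7, +5, -2, -9, -5, -2, +2, +5
Step 2: Count signs: positive = 7, negative = 8.
Step 3: Under H0: P(positive) = 0.5, so the number of positives S ~ Bin(15, 0.5).
Step 4: Two-sided exact p-value = sum of Bin(15,0.5) probabilities at or below the observed probability = 1.000000.
Step 5: alpha = 0.05. fail to reject H0.

n_eff = 15, pos = 7, neg = 8, p = 1.000000, fail to reject H0.


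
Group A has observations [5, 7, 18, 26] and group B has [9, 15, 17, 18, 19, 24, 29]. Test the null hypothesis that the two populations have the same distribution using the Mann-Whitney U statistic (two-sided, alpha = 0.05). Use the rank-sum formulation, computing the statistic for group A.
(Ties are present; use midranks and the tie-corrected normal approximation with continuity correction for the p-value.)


Step 1: Combine and sort all 11 observations; assign midranks.
sorted (value, group): (5,X), (7,X), (9,Y), (15,Y), (17,Y), (18,X), (18,Y), (19,Y), (24,Y), (26,X), (29,Y)
ranks: 5->1, 7->2, 9->3, 15->4, 17->5, 18->6.5, 18->6.5, 19->8, 24->9, 26->10, 29->11
Step 2: Rank sum for X: R1 = 1 + 2 + 6.5 + 10 = 19.5.
Step 3: U_X = R1 - n1(n1+1)/2 = 19.5 - 4*5/2 = 19.5 - 10 = 9.5.
       U_Y = n1*n2 - U_X = 28 - 9.5 = 18.5.
Step 4: Ties are present, so use the tie-corrected normal approximation (with continuity correction) for the p-value.
Step 5: p-value = 0.448659; compare to alpha = 0.05. fail to reject H0.

U_X = 9.5, p = 0.448659, fail to reject H0 at alpha = 0.05.


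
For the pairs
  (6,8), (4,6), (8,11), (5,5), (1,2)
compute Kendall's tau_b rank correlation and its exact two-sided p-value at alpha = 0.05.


Step 1: Enumerate the 10 unordered pairs (i,j) with i<j and classify each by sign(x_j-x_i) * sign(y_j-y_i).
  (1,2):dx=-2,dy=-2->C; (1,3):dx=+2,dy=+3->C; (1,4):dx=-1,dy=-3->C; (1,5):dx=-5,dy=-6->C
  (2,3):dx=+4,dy=+5->C; (2,4):dx=+1,dy=-1->D; (2,5):dx=-3,dy=-4->C; (3,4):dx=-3,dy=-6->C
  (3,5):dx=-7,dy=-9->C; (4,5):dx=-4,dy=-3->C
Step 2: C = 9, D = 1, total pairs = 10.
Step 3: tau = (C - D)/(n(n-1)/2) = (9 - 1)/10 = 0.800000.
Step 4: Exact two-sided p-value (enumerate n! = 120 permutations of y under H0): p = 0.083333.
Step 5: alpha = 0.05. fail to reject H0.

tau_b = 0.8000 (C=9, D=1), p = 0.083333, fail to reject H0.


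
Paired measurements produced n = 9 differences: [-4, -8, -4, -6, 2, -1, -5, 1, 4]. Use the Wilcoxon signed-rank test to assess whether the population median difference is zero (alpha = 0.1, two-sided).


Step 1: Drop any zero differences (none here) and take |d_i|.
|d| = [4, 8, 4, 6, 2, 1, 5, 1, 4]
Step 2: Midrank |d_i| (ties get averaged ranks).
ranks: |4|->5, |8|->9, |4|->5, |6|->8, |2|->3, |1|->1.5, |5|->7, |1|->1.5, |4|->5
Step 3: Attach original signs; sum ranks with positive sign and with negative sign.
W+ = 3 + 1.5 + 5 = 9.5
W- = 5 + 9 + 5 + 8 + 1.5 + 7 = 35.5
(Check: W+ + W- = 45 should equal n(n+1)/2 = 45.)
Step 4: Test statistic W = min(W+, W-) = 9.5.
Step 5: Ties in |d|, so use the tie-corrected normal approximation.
        E[W] = n(n+1)/4 = 9*10/4 = 22.5.
        Tie groups: |d|=1 (t=2), |d|=4 (t=3); sum(t^3 - t) = 30.
        Var[W] = n(n+1)(2n+1)/24 - sum(t^3-t)/48 = 1710/24 - 30/48 = 70.625.
        z = (W - E[W]) / sqrt(Var[W]) = (9.5 - 22.5) / 8.4039 = -1.5469.
        Two-sided p = 2*Phi(z) = 0.121886.
Step 6: alpha = 0.1. fail to reject H0.

W+ = 9.5, W- = 35.5, W = min = 9.5, p = 0.121886, fail to reject H0.


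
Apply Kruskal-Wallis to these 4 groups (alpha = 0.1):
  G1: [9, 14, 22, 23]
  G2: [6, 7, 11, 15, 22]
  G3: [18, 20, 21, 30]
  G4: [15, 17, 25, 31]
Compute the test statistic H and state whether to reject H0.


Step 1: Combine all N = 17 observations and assign midranks.
sorted (value, group, rank): (6,G2,1), (7,G2,2), (9,G1,3), (11,G2,4), (14,G1,5), (15,G2,6.5), (15,G4,6.5), (17,G4,8), (18,G3,9), (20,G3,10), (21,G3,11), (22,G1,12.5), (22,G2,12.5), (23,G1,14), (25,G4,15), (30,G3,16), (31,G4,17)
Step 2: Sum ranks within each group.
R_1 = 34.5 (n_1 = 4)
R_2 = 26 (n_2 = 5)
R_3 = 46 (n_3 = 4)
R_4 = 46.5 (n_4 = 4)
Step 3: H = 12/(N(N+1)) * sum(R_i^2/n_i) - 3(N+1)
     = 12/(17*18) * (34.5^2/4 + 26^2/5 + 46^2/4 + 46.5^2/4) - 3*18
     = 0.039216 * 1502.33 - 54
     = 4.914706.
Step 4: Ties present; correction factor C = 1 - 12/(17^3 - 17) = 0.997549. Corrected H = 4.914706 / 0.997549 = 4.926781.
Step 5: Under H0, H ~ chi^2(3); p-value = 0.177238.
Step 6: alpha = 0.1. fail to reject H0.

H = 4.9268, df = 3, p = 0.177238, fail to reject H0.
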